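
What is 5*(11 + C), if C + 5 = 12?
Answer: 90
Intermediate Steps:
C = 7 (C = -5 + 12 = 7)
5*(11 + C) = 5*(11 + 7) = 5*18 = 90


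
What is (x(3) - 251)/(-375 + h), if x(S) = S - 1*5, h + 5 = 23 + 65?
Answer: 253/292 ≈ 0.86644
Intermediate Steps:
h = 83 (h = -5 + (23 + 65) = -5 + 88 = 83)
x(S) = -5 + S (x(S) = S - 5 = -5 + S)
(x(3) - 251)/(-375 + h) = ((-5 + 3) - 251)/(-375 + 83) = (-2 - 251)/(-292) = -253*(-1/292) = 253/292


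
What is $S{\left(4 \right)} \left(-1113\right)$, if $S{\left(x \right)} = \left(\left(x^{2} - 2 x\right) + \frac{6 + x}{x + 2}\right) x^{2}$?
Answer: $-172144$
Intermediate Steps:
$S{\left(x \right)} = x^{2} \left(x^{2} - 2 x + \frac{6 + x}{2 + x}\right)$ ($S{\left(x \right)} = \left(\left(x^{2} - 2 x\right) + \frac{6 + x}{2 + x}\right) x^{2} = \left(x^{2} - 2 x + \frac{6 + x}{2 + x}\right) x^{2} = x^{2} \left(x^{2} - 2 x + \frac{6 + x}{2 + x}\right)$)
$S{\left(4 \right)} \left(-1113\right) = \frac{4^{2} \left(6 + 4^{3} - 12\right)}{2 + 4} \left(-1113\right) = \frac{16 \left(6 + 64 - 12\right)}{6} \left(-1113\right) = 16 \cdot \frac{1}{6} \cdot 58 \left(-1113\right) = \frac{464}{3} \left(-1113\right) = -172144$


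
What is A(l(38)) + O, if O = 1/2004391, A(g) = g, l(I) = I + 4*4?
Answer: 108237115/2004391 ≈ 54.000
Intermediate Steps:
l(I) = 16 + I (l(I) = I + 16 = 16 + I)
O = 1/2004391 ≈ 4.9890e-7
A(l(38)) + O = (16 + 38) + 1/2004391 = 54 + 1/2004391 = 108237115/2004391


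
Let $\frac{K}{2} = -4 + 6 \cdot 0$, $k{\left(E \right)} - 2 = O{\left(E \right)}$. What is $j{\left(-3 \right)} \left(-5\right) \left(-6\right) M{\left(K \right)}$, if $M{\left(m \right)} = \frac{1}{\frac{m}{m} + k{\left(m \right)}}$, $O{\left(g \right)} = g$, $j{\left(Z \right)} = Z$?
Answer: $18$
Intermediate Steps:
$k{\left(E \right)} = 2 + E$
$K = -8$ ($K = 2 \left(-4 + 6 \cdot 0\right) = 2 \left(-4 + 0\right) = 2 \left(-4\right) = -8$)
$M{\left(m \right)} = \frac{1}{3 + m}$ ($M{\left(m \right)} = \frac{1}{\frac{m}{m} + \left(2 + m\right)} = \frac{1}{1 + \left(2 + m\right)} = \frac{1}{3 + m}$)
$j{\left(-3 \right)} \left(-5\right) \left(-6\right) M{\left(K \right)} = \frac{\left(-3\right) \left(-5\right) \left(-6\right)}{3 - 8} = \frac{15 \left(-6\right)}{-5} = \left(-90\right) \left(- \frac{1}{5}\right) = 18$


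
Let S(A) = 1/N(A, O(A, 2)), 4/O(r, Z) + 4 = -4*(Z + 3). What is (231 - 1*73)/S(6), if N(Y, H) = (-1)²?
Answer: 158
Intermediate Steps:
O(r, Z) = 4/(-16 - 4*Z) (O(r, Z) = 4/(-4 - 4*(Z + 3)) = 4/(-4 - 4*(3 + Z)) = 4/(-4 + (-12 - 4*Z)) = 4/(-16 - 4*Z))
N(Y, H) = 1
S(A) = 1 (S(A) = 1/1 = 1)
(231 - 1*73)/S(6) = (231 - 1*73)/1 = (231 - 73)*1 = 158*1 = 158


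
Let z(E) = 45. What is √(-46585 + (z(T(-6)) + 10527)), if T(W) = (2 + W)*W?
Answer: I*√36013 ≈ 189.77*I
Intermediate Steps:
T(W) = W*(2 + W)
√(-46585 + (z(T(-6)) + 10527)) = √(-46585 + (45 + 10527)) = √(-46585 + 10572) = √(-36013) = I*√36013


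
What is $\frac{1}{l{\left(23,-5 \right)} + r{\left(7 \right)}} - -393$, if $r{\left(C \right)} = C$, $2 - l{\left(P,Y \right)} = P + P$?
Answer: $\frac{14540}{37} \approx 392.97$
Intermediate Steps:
$l{\left(P,Y \right)} = 2 - 2 P$ ($l{\left(P,Y \right)} = 2 - \left(P + P\right) = 2 - 2 P$)
$\frac{1}{l{\left(23,-5 \right)} + r{\left(7 \right)}} - -393 = \frac{1}{\left(2 - 46\right) + 7} - -393 = \frac{1}{\left(2 - 46\right) + 7} + 393 = \frac{1}{-44 + 7} + 393 = \frac{1}{-37} + 393 = - \frac{1}{37} + 393 = \frac{14540}{37}$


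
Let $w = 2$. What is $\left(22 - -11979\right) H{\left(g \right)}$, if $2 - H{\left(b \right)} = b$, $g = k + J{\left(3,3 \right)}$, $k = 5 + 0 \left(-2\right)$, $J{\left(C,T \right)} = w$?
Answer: $-60005$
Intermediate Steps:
$J{\left(C,T \right)} = 2$
$k = 5$ ($k = 5 + 0 = 5$)
$g = 7$ ($g = 5 + 2 = 7$)
$H{\left(b \right)} = 2 - b$
$\left(22 - -11979\right) H{\left(g \right)} = \left(22 - -11979\right) \left(2 - 7\right) = \left(22 + 11979\right) \left(2 - 7\right) = 12001 \left(-5\right) = -60005$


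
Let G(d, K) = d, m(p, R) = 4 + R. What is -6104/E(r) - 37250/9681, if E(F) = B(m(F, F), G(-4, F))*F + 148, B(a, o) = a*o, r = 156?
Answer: -913608544/241279563 ≈ -3.7865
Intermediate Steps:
E(F) = 148 + F*(-16 - 4*F) (E(F) = ((4 + F)*(-4))*F + 148 = (-16 - 4*F)*F + 148 = F*(-16 - 4*F) + 148 = 148 + F*(-16 - 4*F))
-6104/E(r) - 37250/9681 = -6104/(148 - 4*156*(4 + 156)) - 37250/9681 = -6104/(148 - 4*156*160) - 37250*1/9681 = -6104/(148 - 99840) - 37250/9681 = -6104/(-99692) - 37250/9681 = -6104*(-1/99692) - 37250/9681 = 1526/24923 - 37250/9681 = -913608544/241279563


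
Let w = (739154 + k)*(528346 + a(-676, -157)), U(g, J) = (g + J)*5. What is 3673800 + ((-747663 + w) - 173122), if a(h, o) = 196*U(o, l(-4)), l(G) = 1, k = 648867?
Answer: 521157445801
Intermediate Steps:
U(g, J) = 5*J + 5*g (U(g, J) = (J + g)*5 = 5*J + 5*g)
a(h, o) = 980 + 980*o (a(h, o) = 196*(5*1 + 5*o) = 196*(5 + 5*o) = 980 + 980*o)
w = 521154692786 (w = (739154 + 648867)*(528346 + (980 + 980*(-157))) = 1388021*(528346 + (980 - 153860)) = 1388021*(528346 - 152880) = 1388021*375466 = 521154692786)
3673800 + ((-747663 + w) - 173122) = 3673800 + ((-747663 + 521154692786) - 173122) = 3673800 + (521153945123 - 173122) = 3673800 + 521153772001 = 521157445801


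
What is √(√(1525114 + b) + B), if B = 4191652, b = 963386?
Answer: √(4191652 + 30*√2765) ≈ 2047.7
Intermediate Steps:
√(√(1525114 + b) + B) = √(√(1525114 + 963386) + 4191652) = √(√2488500 + 4191652) = √(30*√2765 + 4191652) = √(4191652 + 30*√2765)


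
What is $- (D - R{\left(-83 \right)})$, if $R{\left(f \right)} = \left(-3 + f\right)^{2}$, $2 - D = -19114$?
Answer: $-11720$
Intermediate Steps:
$D = 19116$ ($D = 2 - -19114 = 2 + 19114 = 19116$)
$- (D - R{\left(-83 \right)}) = - (19116 - \left(-3 - 83\right)^{2}) = - (19116 - \left(-86\right)^{2}) = - (19116 - 7396) = \left(-1\right) 11720 = -11720$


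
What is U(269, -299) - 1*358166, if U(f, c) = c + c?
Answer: -358764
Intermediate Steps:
U(f, c) = 2*c
U(269, -299) - 1*358166 = 2*(-299) - 1*358166 = -598 - 358166 = -358764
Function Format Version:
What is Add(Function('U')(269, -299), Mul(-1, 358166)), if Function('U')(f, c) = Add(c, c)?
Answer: -358764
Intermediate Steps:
Function('U')(f, c) = Mul(2, c)
Add(Function('U')(269, -299), Mul(-1, 358166)) = Add(Mul(2, -299), Mul(-1, 358166)) = Add(-598, -358166) = -358764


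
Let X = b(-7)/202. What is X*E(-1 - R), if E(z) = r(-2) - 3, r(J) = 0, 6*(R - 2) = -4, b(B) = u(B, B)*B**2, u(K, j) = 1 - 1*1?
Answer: 0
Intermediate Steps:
u(K, j) = 0 (u(K, j) = 1 - 1 = 0)
b(B) = 0 (b(B) = 0*B**2 = 0)
R = 4/3 (R = 2 + (1/6)*(-4) = 2 - 2/3 = 4/3 ≈ 1.3333)
X = 0 (X = 0/202 = 0*(1/202) = 0)
E(z) = -3 (E(z) = 0 - 3 = -3)
X*E(-1 - R) = 0*(-3) = 0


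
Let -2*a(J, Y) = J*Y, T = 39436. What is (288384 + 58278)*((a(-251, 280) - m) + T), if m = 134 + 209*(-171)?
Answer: 38195565822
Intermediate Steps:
a(J, Y) = -J*Y/2
m = -35605 (m = 134 - 35739 = -35605)
(288384 + 58278)*((a(-251, 280) - m) + T) = (288384 + 58278)*((-½*(-251)*280 - 1*(-35605)) + 39436) = 346662*((35140 + 35605) + 39436) = 346662*(70745 + 39436) = 346662*110181 = 38195565822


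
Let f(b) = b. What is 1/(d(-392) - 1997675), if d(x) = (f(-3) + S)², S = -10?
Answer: -1/1997506 ≈ -5.0062e-7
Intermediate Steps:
d(x) = 169 (d(x) = (-3 - 10)² = (-13)² = 169)
1/(d(-392) - 1997675) = 1/(169 - 1997675) = 1/(-1997506) = -1/1997506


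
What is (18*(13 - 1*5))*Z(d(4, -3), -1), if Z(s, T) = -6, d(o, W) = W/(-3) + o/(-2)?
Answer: -864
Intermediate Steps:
d(o, W) = -o/2 - W/3 (d(o, W) = W*(-⅓) + o*(-½) = -W/3 - o/2 = -o/2 - W/3)
(18*(13 - 1*5))*Z(d(4, -3), -1) = (18*(13 - 1*5))*(-6) = (18*(13 - 5))*(-6) = (18*8)*(-6) = 144*(-6) = -864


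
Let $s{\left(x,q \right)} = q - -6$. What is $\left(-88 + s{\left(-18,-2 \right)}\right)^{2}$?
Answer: $7056$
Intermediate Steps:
$s{\left(x,q \right)} = 6 + q$ ($s{\left(x,q \right)} = q + 6 = 6 + q$)
$\left(-88 + s{\left(-18,-2 \right)}\right)^{2} = \left(-88 + \left(6 - 2\right)\right)^{2} = \left(-88 + 4\right)^{2} = \left(-84\right)^{2} = 7056$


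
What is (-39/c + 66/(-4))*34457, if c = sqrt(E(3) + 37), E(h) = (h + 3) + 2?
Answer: -1137081/2 - 447941*sqrt(5)/5 ≈ -7.6887e+5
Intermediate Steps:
E(h) = 5 + h (E(h) = (3 + h) + 2 = 5 + h)
c = 3*sqrt(5) (c = sqrt((5 + 3) + 37) = sqrt(8 + 37) = sqrt(45) = 3*sqrt(5) ≈ 6.7082)
(-39/c + 66/(-4))*34457 = (-39*sqrt(5)/15 + 66/(-4))*34457 = (-13*sqrt(5)/5 + 66*(-1/4))*34457 = (-13*sqrt(5)/5 - 33/2)*34457 = (-33/2 - 13*sqrt(5)/5)*34457 = -1137081/2 - 447941*sqrt(5)/5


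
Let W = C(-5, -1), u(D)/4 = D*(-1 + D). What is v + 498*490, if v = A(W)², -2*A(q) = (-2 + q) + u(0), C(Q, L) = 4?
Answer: 244021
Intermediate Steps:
u(D) = 4*D*(-1 + D) (u(D) = 4*(D*(-1 + D)) = 4*D*(-1 + D))
W = 4
A(q) = 1 - q/2 (A(q) = -((-2 + q) + 4*0*(-1 + 0))/2 = -((-2 + q) + 4*0*(-1))/2 = -((-2 + q) + 0)/2 = -(-2 + q)/2 = 1 - q/2)
v = 1 (v = (1 - ½*4)² = (1 - 2)² = (-1)² = 1)
v + 498*490 = 1 + 498*490 = 1 + 244020 = 244021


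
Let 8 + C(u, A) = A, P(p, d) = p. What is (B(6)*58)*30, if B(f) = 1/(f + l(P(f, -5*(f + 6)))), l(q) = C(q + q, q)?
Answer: 435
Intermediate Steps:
C(u, A) = -8 + A
l(q) = -8 + q
B(f) = 1/(-8 + 2*f) (B(f) = 1/(f + (-8 + f)) = 1/(-8 + 2*f))
(B(6)*58)*30 = ((1/(2*(-4 + 6)))*58)*30 = (((1/2)/2)*58)*30 = (((1/2)*(1/2))*58)*30 = ((1/4)*58)*30 = (29/2)*30 = 435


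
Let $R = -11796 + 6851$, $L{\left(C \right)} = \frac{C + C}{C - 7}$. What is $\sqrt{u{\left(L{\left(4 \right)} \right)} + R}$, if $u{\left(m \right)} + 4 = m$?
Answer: $\frac{i \sqrt{44565}}{3} \approx 70.368 i$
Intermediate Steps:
$L{\left(C \right)} = \frac{2 C}{-7 + C}$
$u{\left(m \right)} = -4 + m$
$R = -4945$
$\sqrt{u{\left(L{\left(4 \right)} \right)} + R} = \sqrt{\left(-4 + 2 \cdot 4 \frac{1}{-7 + 4}\right) - 4945} = \sqrt{\left(-4 + 2 \cdot 4 \frac{1}{-3}\right) - 4945} = \sqrt{\left(-4 + 2 \cdot 4 \left(- \frac{1}{3}\right)\right) - 4945} = \sqrt{\left(-4 - \frac{8}{3}\right) - 4945} = \sqrt{- \frac{20}{3} - 4945} = \sqrt{- \frac{14855}{3}} = \frac{i \sqrt{44565}}{3}$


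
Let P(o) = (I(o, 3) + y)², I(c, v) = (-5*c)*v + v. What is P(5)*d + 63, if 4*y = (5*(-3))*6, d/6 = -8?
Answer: -428589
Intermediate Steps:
d = -48 (d = 6*(-8) = -48)
y = -45/2 (y = ((5*(-3))*6)/4 = (-15*6)/4 = (¼)*(-90) = -45/2 ≈ -22.500)
I(c, v) = v - 5*c*v (I(c, v) = -5*c*v + v = v - 5*c*v)
P(o) = (-39/2 - 15*o)² (P(o) = (3*(1 - 5*o) - 45/2)² = ((3 - 15*o) - 45/2)² = (-39/2 - 15*o)²)
P(5)*d + 63 = (9*(13 + 10*5)²/4)*(-48) + 63 = (9*(13 + 50)²/4)*(-48) + 63 = ((9/4)*63²)*(-48) + 63 = ((9/4)*3969)*(-48) + 63 = (35721/4)*(-48) + 63 = -428652 + 63 = -428589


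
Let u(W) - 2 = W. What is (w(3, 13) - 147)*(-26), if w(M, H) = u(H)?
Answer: 3432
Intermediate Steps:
u(W) = 2 + W
w(M, H) = 2 + H
(w(3, 13) - 147)*(-26) = ((2 + 13) - 147)*(-26) = (15 - 147)*(-26) = -132*(-26) = 3432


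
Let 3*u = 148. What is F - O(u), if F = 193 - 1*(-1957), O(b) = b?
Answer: 6302/3 ≈ 2100.7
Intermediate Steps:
u = 148/3 (u = (⅓)*148 = 148/3 ≈ 49.333)
F = 2150 (F = 193 + 1957 = 2150)
F - O(u) = 2150 - 1*148/3 = 2150 - 148/3 = 6302/3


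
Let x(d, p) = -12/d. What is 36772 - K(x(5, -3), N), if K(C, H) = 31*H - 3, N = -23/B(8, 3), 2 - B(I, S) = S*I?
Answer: 808337/22 ≈ 36743.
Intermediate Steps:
B(I, S) = 2 - I*S (B(I, S) = 2 - S*I = 2 - I*S)
N = 23/22 (N = -23/(2 - 1*8*3) = -23/(2 - 24) = -23/(-22) = -23*(-1/22) = 23/22 ≈ 1.0455)
K(C, H) = -3 + 31*H
36772 - K(x(5, -3), N) = 36772 - (-3 + 31*(23/22)) = 36772 - (-3 + 713/22) = 36772 - 1*647/22 = 36772 - 647/22 = 808337/22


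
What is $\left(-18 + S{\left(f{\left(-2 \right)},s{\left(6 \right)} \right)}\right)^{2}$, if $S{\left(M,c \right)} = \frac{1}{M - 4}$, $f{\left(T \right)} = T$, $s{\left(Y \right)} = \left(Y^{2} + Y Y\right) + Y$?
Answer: $\frac{11881}{36} \approx 330.03$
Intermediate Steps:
$s{\left(Y \right)} = Y + 2 Y^{2}$ ($s{\left(Y \right)} = \left(Y^{2} + Y^{2}\right) + Y = 2 Y^{2} + Y = Y + 2 Y^{2}$)
$S{\left(M,c \right)} = \frac{1}{-4 + M}$
$\left(-18 + S{\left(f{\left(-2 \right)},s{\left(6 \right)} \right)}\right)^{2} = \left(-18 + \frac{1}{-4 - 2}\right)^{2} = \left(-18 + \frac{1}{-6}\right)^{2} = \left(-18 - \frac{1}{6}\right)^{2} = \left(- \frac{109}{6}\right)^{2} = \frac{11881}{36}$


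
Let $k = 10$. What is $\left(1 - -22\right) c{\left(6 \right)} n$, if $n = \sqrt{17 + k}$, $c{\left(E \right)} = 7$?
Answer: $483 \sqrt{3} \approx 836.58$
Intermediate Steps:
$n = 3 \sqrt{3}$ ($n = \sqrt{17 + 10} = \sqrt{27} = 3 \sqrt{3} \approx 5.1962$)
$\left(1 - -22\right) c{\left(6 \right)} n = \left(1 - -22\right) 7 \cdot 3 \sqrt{3} = \left(1 + 22\right) 7 \cdot 3 \sqrt{3} = 23 \cdot 7 \cdot 3 \sqrt{3} = 161 \cdot 3 \sqrt{3} = 483 \sqrt{3}$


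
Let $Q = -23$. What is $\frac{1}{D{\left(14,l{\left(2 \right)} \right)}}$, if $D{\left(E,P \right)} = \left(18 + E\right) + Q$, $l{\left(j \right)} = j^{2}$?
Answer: $\frac{1}{9} \approx 0.11111$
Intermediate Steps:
$D{\left(E,P \right)} = -5 + E$ ($D{\left(E,P \right)} = \left(18 + E\right) - 23 = -5 + E$)
$\frac{1}{D{\left(14,l{\left(2 \right)} \right)}} = \frac{1}{-5 + 14} = \frac{1}{9}$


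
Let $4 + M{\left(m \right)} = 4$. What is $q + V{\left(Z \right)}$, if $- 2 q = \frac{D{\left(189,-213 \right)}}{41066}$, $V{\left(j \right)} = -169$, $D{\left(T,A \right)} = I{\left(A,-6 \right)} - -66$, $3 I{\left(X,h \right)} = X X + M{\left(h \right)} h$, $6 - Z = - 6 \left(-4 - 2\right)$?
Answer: $- \frac{13895497}{82132} \approx -169.18$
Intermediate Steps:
$M{\left(m \right)} = 0$ ($M{\left(m \right)} = -4 + 4 = 0$)
$Z = -30$ ($Z = 6 - - 6 \left(-4 - 2\right) = 6 - \left(-6\right) \left(-6\right) = 6 - 36 = -30$)
$I{\left(X,h \right)} = \frac{X^{2}}{3}$ ($I{\left(X,h \right)} = \frac{X X + 0 h}{3} = \frac{X^{2} + 0}{3} = \frac{X^{2}}{3}$)
$D{\left(T,A \right)} = 66 + \frac{A^{2}}{3}$ ($D{\left(T,A \right)} = \frac{A^{2}}{3} - -66 = \frac{A^{2}}{3} + 66 = 66 + \frac{A^{2}}{3}$)
$q = - \frac{15189}{82132}$ ($q = - \frac{\left(66 + \frac{\left(-213\right)^{2}}{3}\right) \frac{1}{41066}}{2} = - \frac{\left(66 + \frac{1}{3} \cdot 45369\right) \frac{1}{41066}}{2} = - \frac{\left(66 + 15123\right) \frac{1}{41066}}{2} = - \frac{15189 \cdot \frac{1}{41066}}{2} = \left(- \frac{1}{2}\right) \frac{15189}{41066} = - \frac{15189}{82132} \approx -0.18493$)
$q + V{\left(Z \right)} = - \frac{15189}{82132} - 169 = - \frac{13895497}{82132}$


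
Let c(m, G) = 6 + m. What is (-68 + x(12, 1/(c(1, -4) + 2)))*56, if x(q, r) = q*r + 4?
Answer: -10528/3 ≈ -3509.3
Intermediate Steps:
x(q, r) = 4 + q*r
(-68 + x(12, 1/(c(1, -4) + 2)))*56 = (-68 + (4 + 12/((6 + 1) + 2)))*56 = (-68 + (4 + 12/(7 + 2)))*56 = (-68 + (4 + 12/9))*56 = (-68 + (4 + 12*(⅑)))*56 = (-68 + (4 + 4/3))*56 = (-68 + 16/3)*56 = -188/3*56 = -10528/3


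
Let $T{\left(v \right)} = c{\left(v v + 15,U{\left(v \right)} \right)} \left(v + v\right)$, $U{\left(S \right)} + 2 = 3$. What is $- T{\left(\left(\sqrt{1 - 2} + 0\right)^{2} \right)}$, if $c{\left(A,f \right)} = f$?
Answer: $2$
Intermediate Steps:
$U{\left(S \right)} = 1$ ($U{\left(S \right)} = -2 + 3 = 1$)
$T{\left(v \right)} = 2 v$ ($T{\left(v \right)} = 1 \left(v + v\right) = 1 \cdot 2 v = 2 v$)
$- T{\left(\left(\sqrt{1 - 2} + 0\right)^{2} \right)} = - 2 \left(\sqrt{1 - 2} + 0\right)^{2} = - 2 \left(\sqrt{-1} + 0\right)^{2} = - 2 \left(i + 0\right)^{2} = - 2 i^{2} = - 2 \left(-1\right) = \left(-1\right) \left(-2\right) = 2$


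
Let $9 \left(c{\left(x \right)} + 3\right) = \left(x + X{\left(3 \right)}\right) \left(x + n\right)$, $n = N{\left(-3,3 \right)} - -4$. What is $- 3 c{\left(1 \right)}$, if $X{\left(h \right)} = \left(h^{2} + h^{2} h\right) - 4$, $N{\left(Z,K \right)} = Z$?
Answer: $-13$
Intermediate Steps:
$X{\left(h \right)} = -4 + h^{2} + h^{3}$ ($X{\left(h \right)} = \left(h^{2} + h^{3}\right) - 4 = -4 + h^{2} + h^{3}$)
$n = 1$ ($n = -3 - -4 = -3 + 4 = 1$)
$c{\left(x \right)} = -3 + \frac{\left(1 + x\right) \left(32 + x\right)}{9}$ ($c{\left(x \right)} = -3 + \frac{\left(x + \left(-4 + 3^{2} + 3^{3}\right)\right) \left(x + 1\right)}{9} = -3 + \frac{\left(x + \left(-4 + 9 + 27\right)\right) \left(1 + x\right)}{9} = -3 + \frac{\left(x + 32\right) \left(1 + x\right)}{9} = -3 + \frac{\left(32 + x\right) \left(1 + x\right)}{9} = -3 + \frac{\left(1 + x\right) \left(32 + x\right)}{9}$)
$- 3 c{\left(1 \right)} = - 3 \left(\frac{5}{9} + \frac{1^{2}}{9} + \frac{11}{3} \cdot 1\right) = - 3 \left(\frac{5}{9} + \frac{1}{9} \cdot 1 + \frac{11}{3}\right) = - 3 \left(\frac{5}{9} + \frac{1}{9} + \frac{11}{3}\right) = \left(-3\right) \frac{13}{3} = -13$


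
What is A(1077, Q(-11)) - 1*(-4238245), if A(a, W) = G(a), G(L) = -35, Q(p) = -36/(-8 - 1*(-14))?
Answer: 4238210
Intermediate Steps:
Q(p) = -6 (Q(p) = -36/(-8 + 14) = -36/6 = -36*1/6 = -6)
A(a, W) = -35
A(1077, Q(-11)) - 1*(-4238245) = -35 - 1*(-4238245) = -35 + 4238245 = 4238210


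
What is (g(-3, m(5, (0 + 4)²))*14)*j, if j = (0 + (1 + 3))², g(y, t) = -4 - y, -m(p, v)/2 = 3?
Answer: -224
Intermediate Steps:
m(p, v) = -6 (m(p, v) = -2*3 = -6)
j = 16 (j = (0 + 4)² = 4² = 16)
(g(-3, m(5, (0 + 4)²))*14)*j = ((-4 - 1*(-3))*14)*16 = ((-4 + 3)*14)*16 = -1*14*16 = -14*16 = -224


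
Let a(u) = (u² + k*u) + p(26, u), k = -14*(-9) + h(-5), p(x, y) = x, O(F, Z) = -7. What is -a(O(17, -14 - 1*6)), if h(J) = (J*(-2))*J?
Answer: 457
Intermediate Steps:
h(J) = -2*J² (h(J) = (-2*J)*J = -2*J²)
k = 76 (k = -14*(-9) - 2*(-5)² = 126 - 2*25 = 126 - 50 = 76)
a(u) = 26 + u² + 76*u (a(u) = (u² + 76*u) + 26 = 26 + u² + 76*u)
-a(O(17, -14 - 1*6)) = -(26 + (-7)² + 76*(-7)) = -(26 + 49 - 532) = -1*(-457) = 457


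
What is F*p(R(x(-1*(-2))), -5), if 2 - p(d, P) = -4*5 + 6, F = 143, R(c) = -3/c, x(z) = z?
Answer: 2288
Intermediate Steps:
p(d, P) = 16 (p(d, P) = 2 - (-4*5 + 6) = 2 - (-20 + 6) = 2 - 1*(-14) = 2 + 14 = 16)
F*p(R(x(-1*(-2))), -5) = 143*16 = 2288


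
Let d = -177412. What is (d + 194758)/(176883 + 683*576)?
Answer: 5782/190097 ≈ 0.030416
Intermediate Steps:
(d + 194758)/(176883 + 683*576) = (-177412 + 194758)/(176883 + 683*576) = 17346/(176883 + 393408) = 17346/570291 = 17346*(1/570291) = 5782/190097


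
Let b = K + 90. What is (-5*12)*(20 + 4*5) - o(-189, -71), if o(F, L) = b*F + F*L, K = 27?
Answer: 6294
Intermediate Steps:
b = 117 (b = 27 + 90 = 117)
o(F, L) = 117*F + F*L
(-5*12)*(20 + 4*5) - o(-189, -71) = (-5*12)*(20 + 4*5) - (-189)*(117 - 71) = -60*(20 + 20) - (-189)*46 = -60*40 - 1*(-8694) = -2400 + 8694 = 6294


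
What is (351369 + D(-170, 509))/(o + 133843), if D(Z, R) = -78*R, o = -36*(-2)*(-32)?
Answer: 311667/131539 ≈ 2.3694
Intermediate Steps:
o = -2304 (o = 72*(-32) = -2304)
(351369 + D(-170, 509))/(o + 133843) = (351369 - 78*509)/(-2304 + 133843) = (351369 - 39702)/131539 = 311667*(1/131539) = 311667/131539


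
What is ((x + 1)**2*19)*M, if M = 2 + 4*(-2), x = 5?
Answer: -4104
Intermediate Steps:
M = -6 (M = 2 - 8 = -6)
((x + 1)**2*19)*M = ((5 + 1)**2*19)*(-6) = (6**2*19)*(-6) = (36*19)*(-6) = 684*(-6) = -4104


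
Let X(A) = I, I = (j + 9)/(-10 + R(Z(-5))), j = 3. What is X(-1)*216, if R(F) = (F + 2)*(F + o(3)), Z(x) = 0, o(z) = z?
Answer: -648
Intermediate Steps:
R(F) = (2 + F)*(3 + F) (R(F) = (F + 2)*(F + 3) = (2 + F)*(3 + F))
I = -3 (I = (3 + 9)/(-10 + (6 + 0² + 5*0)) = 12/(-10 + (6 + 0 + 0)) = 12/(-10 + 6) = 12/(-4) = 12*(-¼) = -3)
X(A) = -3
X(-1)*216 = -3*216 = -648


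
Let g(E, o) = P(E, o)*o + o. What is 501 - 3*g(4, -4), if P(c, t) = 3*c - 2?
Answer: 633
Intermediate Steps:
P(c, t) = -2 + 3*c
g(E, o) = o + o*(-2 + 3*E) (g(E, o) = (-2 + 3*E)*o + o = o*(-2 + 3*E) + o = o + o*(-2 + 3*E))
501 - 3*g(4, -4) = 501 - 3*(-4*(-1 + 3*4)) = 501 - 3*(-4*(-1 + 12)) = 501 - 3*(-4*11) = 501 - 3*(-44) = 501 - 1*(-132) = 501 + 132 = 633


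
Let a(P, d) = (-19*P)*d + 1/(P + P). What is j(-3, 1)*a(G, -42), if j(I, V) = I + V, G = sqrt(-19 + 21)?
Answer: -3193*sqrt(2)/2 ≈ -2257.8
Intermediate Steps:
G = sqrt(2) ≈ 1.4142
a(P, d) = 1/(2*P) - 19*P*d (a(P, d) = -19*P*d + 1/(2*P) = 1/(2*P) - 19*P*d)
j(-3, 1)*a(G, -42) = (-3 + 1)*(1/(2*(sqrt(2))) - 19*sqrt(2)*(-42)) = -2*((sqrt(2)/2)/2 + 798*sqrt(2)) = -2*(sqrt(2)/4 + 798*sqrt(2)) = -3193*sqrt(2)/2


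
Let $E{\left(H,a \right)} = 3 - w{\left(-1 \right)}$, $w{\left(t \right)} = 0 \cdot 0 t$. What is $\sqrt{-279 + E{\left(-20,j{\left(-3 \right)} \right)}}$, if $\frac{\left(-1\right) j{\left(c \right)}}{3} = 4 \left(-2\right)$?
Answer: $2 i \sqrt{69} \approx 16.613 i$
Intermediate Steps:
$j{\left(c \right)} = 24$ ($j{\left(c \right)} = - 3 \cdot 4 \left(-2\right) = \left(-3\right) \left(-8\right) = 24$)
$w{\left(t \right)} = 0$ ($w{\left(t \right)} = 0 \cdot 0 = 0$)
$E{\left(H,a \right)} = 3$ ($E{\left(H,a \right)} = 3 - 0 = 3 + 0 = 3$)
$\sqrt{-279 + E{\left(-20,j{\left(-3 \right)} \right)}} = \sqrt{-279 + 3} = \sqrt{-276} = 2 i \sqrt{69}$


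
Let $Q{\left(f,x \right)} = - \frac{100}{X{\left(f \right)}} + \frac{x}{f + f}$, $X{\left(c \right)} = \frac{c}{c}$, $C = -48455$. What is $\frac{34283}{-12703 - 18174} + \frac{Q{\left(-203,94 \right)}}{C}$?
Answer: $- \frac{4371322688}{3944382365} \approx -1.1082$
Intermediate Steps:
$X{\left(c \right)} = 1$
$Q{\left(f,x \right)} = -100 + \frac{x}{2 f}$ ($Q{\left(f,x \right)} = - \frac{100}{1} + \frac{x}{f + f} = \left(-100\right) 1 + \frac{x}{2 f} = -100 + x \frac{1}{2 f} = -100 + \frac{x}{2 f}$)
$\frac{34283}{-12703 - 18174} + \frac{Q{\left(-203,94 \right)}}{C} = \frac{34283}{-12703 - 18174} + \frac{-100 + \frac{1}{2} \cdot 94 \frac{1}{-203}}{-48455} = \frac{34283}{-30877} + \left(-100 + \frac{1}{2} \cdot 94 \left(- \frac{1}{203}\right)\right) \left(- \frac{1}{48455}\right) = 34283 \left(- \frac{1}{30877}\right) + \left(-100 - \frac{47}{203}\right) \left(- \frac{1}{48455}\right) = - \frac{34283}{30877} - - \frac{20347}{9836365} = - \frac{34283}{30877} + \frac{20347}{9836365} = - \frac{4371322688}{3944382365}$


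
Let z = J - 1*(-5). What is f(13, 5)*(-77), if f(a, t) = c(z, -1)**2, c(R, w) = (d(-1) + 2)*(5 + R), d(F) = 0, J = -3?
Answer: -15092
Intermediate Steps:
z = 2 (z = -3 - 1*(-5) = -3 + 5 = 2)
c(R, w) = 10 + 2*R (c(R, w) = (0 + 2)*(5 + R) = 2*(5 + R) = 10 + 2*R)
f(a, t) = 196 (f(a, t) = (10 + 2*2)**2 = (10 + 4)**2 = 14**2 = 196)
f(13, 5)*(-77) = 196*(-77) = -15092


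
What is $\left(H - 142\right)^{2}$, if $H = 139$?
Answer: $9$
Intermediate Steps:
$\left(H - 142\right)^{2} = \left(139 - 142\right)^{2} = \left(-3\right)^{2} = 9$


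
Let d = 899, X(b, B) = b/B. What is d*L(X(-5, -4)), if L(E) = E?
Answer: 4495/4 ≈ 1123.8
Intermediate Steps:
d*L(X(-5, -4)) = 899*(-5/(-4)) = 899*(-5*(-1/4)) = 899*(5/4) = 4495/4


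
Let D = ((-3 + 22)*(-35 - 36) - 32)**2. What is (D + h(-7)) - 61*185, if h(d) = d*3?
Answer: 1895855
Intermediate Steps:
D = 1907161 (D = (19*(-71) - 32)**2 = (-1349 - 32)**2 = (-1381)**2 = 1907161)
h(d) = 3*d
(D + h(-7)) - 61*185 = (1907161 + 3*(-7)) - 61*185 = (1907161 - 21) - 11285 = 1907140 - 11285 = 1895855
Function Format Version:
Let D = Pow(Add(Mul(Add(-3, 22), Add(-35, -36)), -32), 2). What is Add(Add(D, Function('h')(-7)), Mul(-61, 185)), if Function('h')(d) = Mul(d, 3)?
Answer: 1895855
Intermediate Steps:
D = 1907161 (D = Pow(Add(Mul(19, -71), -32), 2) = Pow(Add(-1349, -32), 2) = Pow(-1381, 2) = 1907161)
Function('h')(d) = Mul(3, d)
Add(Add(D, Function('h')(-7)), Mul(-61, 185)) = Add(Add(1907161, Mul(3, -7)), Mul(-61, 185)) = Add(Add(1907161, -21), -11285) = Add(1907140, -11285) = 1895855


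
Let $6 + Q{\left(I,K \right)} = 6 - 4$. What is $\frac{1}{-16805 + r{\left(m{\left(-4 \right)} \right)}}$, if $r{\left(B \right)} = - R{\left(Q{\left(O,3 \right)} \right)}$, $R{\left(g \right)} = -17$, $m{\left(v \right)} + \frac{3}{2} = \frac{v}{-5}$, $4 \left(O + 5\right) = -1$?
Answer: $- \frac{1}{16788} \approx -5.9566 \cdot 10^{-5}$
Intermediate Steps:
$O = - \frac{21}{4}$ ($O = -5 + \frac{1}{4} \left(-1\right) = -5 - \frac{1}{4} = - \frac{21}{4} \approx -5.25$)
$m{\left(v \right)} = - \frac{3}{2} - \frac{v}{5}$ ($m{\left(v \right)} = - \frac{3}{2} + \frac{v}{-5} = - \frac{3}{2} + v \left(- \frac{1}{5}\right) = - \frac{3}{2} - \frac{v}{5}$)
$Q{\left(I,K \right)} = -4$ ($Q{\left(I,K \right)} = -6 + \left(6 - 4\right) = -6 + 2 = -4$)
$r{\left(B \right)} = 17$ ($r{\left(B \right)} = \left(-1\right) \left(-17\right) = 17$)
$\frac{1}{-16805 + r{\left(m{\left(-4 \right)} \right)}} = \frac{1}{-16805 + 17} = \frac{1}{-16788} = - \frac{1}{16788}$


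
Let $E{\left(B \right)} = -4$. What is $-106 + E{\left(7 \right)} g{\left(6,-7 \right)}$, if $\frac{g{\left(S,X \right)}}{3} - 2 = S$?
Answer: $-202$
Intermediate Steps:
$g{\left(S,X \right)} = 6 + 3 S$
$-106 + E{\left(7 \right)} g{\left(6,-7 \right)} = -106 - 4 \left(6 + 3 \cdot 6\right) = -106 - 4 \left(6 + 18\right) = -106 - 96 = -202$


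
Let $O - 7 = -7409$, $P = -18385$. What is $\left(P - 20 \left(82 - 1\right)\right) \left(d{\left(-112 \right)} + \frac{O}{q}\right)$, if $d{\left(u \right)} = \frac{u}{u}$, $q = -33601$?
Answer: $- \frac{820265015}{33601} \approx -24412.0$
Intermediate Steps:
$d{\left(u \right)} = 1$
$O = -7402$ ($O = 7 - 7409 = -7402$)
$\left(P - 20 \left(82 - 1\right)\right) \left(d{\left(-112 \right)} + \frac{O}{q}\right) = \left(-18385 - 20 \left(82 - 1\right)\right) \left(1 - \frac{7402}{-33601}\right) = \left(-18385 - 1620\right) \left(1 - - \frac{7402}{33601}\right) = \left(-18385 - 1620\right) \left(1 + \frac{7402}{33601}\right) = \left(-20005\right) \frac{41003}{33601} = - \frac{820265015}{33601}$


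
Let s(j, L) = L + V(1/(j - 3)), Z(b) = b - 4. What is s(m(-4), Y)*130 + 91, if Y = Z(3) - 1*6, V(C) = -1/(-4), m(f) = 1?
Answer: -1573/2 ≈ -786.50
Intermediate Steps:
Z(b) = -4 + b
V(C) = ¼ (V(C) = -1*(-¼) = ¼)
Y = -7 (Y = (-4 + 3) - 1*6 = -1 - 6 = -7)
s(j, L) = ¼ + L (s(j, L) = L + ¼ = ¼ + L)
s(m(-4), Y)*130 + 91 = (¼ - 7)*130 + 91 = -27/4*130 + 91 = -1755/2 + 91 = -1573/2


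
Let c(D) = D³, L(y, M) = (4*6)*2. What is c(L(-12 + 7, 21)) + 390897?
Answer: 501489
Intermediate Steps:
L(y, M) = 48 (L(y, M) = 24*2 = 48)
c(L(-12 + 7, 21)) + 390897 = 48³ + 390897 = 110592 + 390897 = 501489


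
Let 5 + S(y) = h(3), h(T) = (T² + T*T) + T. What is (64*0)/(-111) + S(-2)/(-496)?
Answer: -1/31 ≈ -0.032258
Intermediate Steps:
h(T) = T + 2*T² (h(T) = (T² + T²) + T = 2*T² + T = T + 2*T²)
S(y) = 16 (S(y) = -5 + 3*(1 + 2*3) = -5 + 3*(1 + 6) = -5 + 3*7 = -5 + 21 = 16)
(64*0)/(-111) + S(-2)/(-496) = (64*0)/(-111) + 16/(-496) = 0*(-1/111) + 16*(-1/496) = 0 - 1/31 = -1/31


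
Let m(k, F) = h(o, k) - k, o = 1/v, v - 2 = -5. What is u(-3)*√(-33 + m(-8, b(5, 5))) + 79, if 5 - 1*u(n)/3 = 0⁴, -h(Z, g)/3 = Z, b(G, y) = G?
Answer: 79 + 30*I*√6 ≈ 79.0 + 73.485*I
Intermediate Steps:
v = -3 (v = 2 - 5 = -3)
o = -⅓ (o = 1/(-3) = -⅓ ≈ -0.33333)
h(Z, g) = -3*Z
m(k, F) = 1 - k (m(k, F) = -3*(-⅓) - k = 1 - k)
u(n) = 15 (u(n) = 15 - 3*0⁴ = 15 - 3*0 = 15 + 0 = 15)
u(-3)*√(-33 + m(-8, b(5, 5))) + 79 = 15*√(-33 + (1 - 1*(-8))) + 79 = 15*√(-33 + (1 + 8)) + 79 = 15*√(-33 + 9) + 79 = 15*√(-24) + 79 = 15*(2*I*√6) + 79 = 30*I*√6 + 79 = 79 + 30*I*√6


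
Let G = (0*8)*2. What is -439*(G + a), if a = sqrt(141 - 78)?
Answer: -1317*sqrt(7) ≈ -3484.5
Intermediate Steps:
G = 0 (G = 0*2 = 0)
a = 3*sqrt(7) (a = sqrt(63) = 3*sqrt(7) ≈ 7.9373)
-439*(G + a) = -439*(0 + 3*sqrt(7)) = -1317*sqrt(7)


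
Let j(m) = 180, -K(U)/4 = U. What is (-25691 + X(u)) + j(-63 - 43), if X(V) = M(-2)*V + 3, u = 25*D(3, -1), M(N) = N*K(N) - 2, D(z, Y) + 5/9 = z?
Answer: -26608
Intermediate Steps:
D(z, Y) = -5/9 + z
K(U) = -4*U
M(N) = -2 - 4*N**2 (M(N) = N*(-4*N) - 2 = -4*N**2 - 2 = -2 - 4*N**2)
u = 550/9 (u = 25*(-5/9 + 3) = 25*(22/9) = 550/9 ≈ 61.111)
X(V) = 3 - 18*V (X(V) = (-2 - 4*(-2)**2)*V + 3 = (-2 - 4*4)*V + 3 = (-2 - 16)*V + 3 = -18*V + 3 = 3 - 18*V)
(-25691 + X(u)) + j(-63 - 43) = (-25691 + (3 - 18*550/9)) + 180 = (-25691 + (3 - 1100)) + 180 = (-25691 - 1097) + 180 = -26788 + 180 = -26608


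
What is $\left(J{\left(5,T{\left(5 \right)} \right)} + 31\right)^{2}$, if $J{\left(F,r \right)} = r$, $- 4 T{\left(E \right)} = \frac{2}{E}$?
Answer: $\frac{95481}{100} \approx 954.81$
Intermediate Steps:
$T{\left(E \right)} = - \frac{1}{2 E}$ ($T{\left(E \right)} = - \frac{2 \frac{1}{E}}{4} = - \frac{1}{2 E}$)
$\left(J{\left(5,T{\left(5 \right)} \right)} + 31\right)^{2} = \left(- \frac{1}{2 \cdot 5} + 31\right)^{2} = \left(\left(- \frac{1}{2}\right) \frac{1}{5} + 31\right)^{2} = \left(- \frac{1}{10} + 31\right)^{2} = \left(\frac{309}{10}\right)^{2} = \frac{95481}{100}$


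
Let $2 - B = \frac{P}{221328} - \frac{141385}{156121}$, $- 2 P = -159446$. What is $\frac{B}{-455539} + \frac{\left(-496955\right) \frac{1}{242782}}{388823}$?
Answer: $- \frac{8062593706087184797469}{742953587223184180347769776} \approx -1.0852 \cdot 10^{-5}$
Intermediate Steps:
$P = 79723$ ($P = \left(- \frac{1}{2}\right) \left(-159446\right) = 79723$)
$B = \frac{87953922173}{34553948688}$ ($B = 2 - \left(\frac{79723}{221328} - \frac{141385}{156121}\right) = 2 - - \frac{18846024797}{34553948688} = 2 + \frac{18846024797}{34553948688} = \frac{87953922173}{34553948688} \approx 2.5454$)
$\frac{B}{-455539} + \frac{\left(-496955\right) \frac{1}{242782}}{388823} = \frac{87953922173}{34553948688 \left(-455539\right)} + \frac{\left(-496955\right) \frac{1}{242782}}{388823} = \frac{87953922173}{34553948688} \left(- \frac{1}{455539}\right) + \left(-496955\right) \frac{1}{242782} \cdot \frac{1}{388823} = - \frac{87953922173}{15740671231382832} - \frac{496955}{94399225586} = - \frac{8062593706087184797469}{742953587223184180347769776}$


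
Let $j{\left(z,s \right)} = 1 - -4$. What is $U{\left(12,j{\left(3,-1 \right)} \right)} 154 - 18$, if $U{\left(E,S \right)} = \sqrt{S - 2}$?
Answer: $-18 + 154 \sqrt{3} \approx 248.74$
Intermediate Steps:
$j{\left(z,s \right)} = 5$ ($j{\left(z,s \right)} = 1 + 4 = 5$)
$U{\left(E,S \right)} = \sqrt{-2 + S}$
$U{\left(12,j{\left(3,-1 \right)} \right)} 154 - 18 = \sqrt{-2 + 5} \cdot 154 - 18 = \sqrt{3} \cdot 154 - 18 = 154 \sqrt{3} - 18 = -18 + 154 \sqrt{3}$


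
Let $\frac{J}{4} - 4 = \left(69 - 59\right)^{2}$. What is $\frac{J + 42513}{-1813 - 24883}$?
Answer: $- \frac{42929}{26696} \approx -1.6081$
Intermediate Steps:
$J = 416$ ($J = 16 + 4 \left(69 - 59\right)^{2} = 16 + 4 \cdot 10^{2} = 16 + 4 \cdot 100 = 16 + 400 = 416$)
$\frac{J + 42513}{-1813 - 24883} = \frac{416 + 42513}{-1813 - 24883} = \frac{42929}{-26696} = 42929 \left(- \frac{1}{26696}\right) = - \frac{42929}{26696}$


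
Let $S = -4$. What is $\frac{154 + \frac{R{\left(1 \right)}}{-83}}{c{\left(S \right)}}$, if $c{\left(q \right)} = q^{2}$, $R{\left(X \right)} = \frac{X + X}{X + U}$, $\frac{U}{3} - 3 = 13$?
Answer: $\frac{156579}{16268} \approx 9.625$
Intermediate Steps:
$U = 48$ ($U = 9 + 3 \cdot 13 = 9 + 39 = 48$)
$R{\left(X \right)} = \frac{2 X}{48 + X}$ ($R{\left(X \right)} = \frac{X + X}{X + 48} = \frac{2 X}{48 + X}$)
$\frac{154 + \frac{R{\left(1 \right)}}{-83}}{c{\left(S \right)}} = \frac{154 + \frac{2 \cdot 1 \frac{1}{48 + 1}}{-83}}{\left(-4\right)^{2}} = \frac{154 + 2 \cdot 1 \cdot \frac{1}{49} \left(- \frac{1}{83}\right)}{16} = \frac{154 + \frac{2}{49} \left(- \frac{1}{83}\right)}{16} = \frac{154 - \frac{2}{4067}}{16} = \frac{1}{16} \cdot \frac{626316}{4067} = \frac{156579}{16268}$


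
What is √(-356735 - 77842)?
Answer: I*√434577 ≈ 659.22*I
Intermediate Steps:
√(-356735 - 77842) = √(-434577) = I*√434577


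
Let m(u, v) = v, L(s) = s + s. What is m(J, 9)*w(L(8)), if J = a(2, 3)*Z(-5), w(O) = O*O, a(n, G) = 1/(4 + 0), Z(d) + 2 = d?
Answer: 2304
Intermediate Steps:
Z(d) = -2 + d
L(s) = 2*s
a(n, G) = ¼ (a(n, G) = 1/4 = ¼)
w(O) = O²
J = -7/4 (J = (-2 - 5)/4 = (¼)*(-7) = -7/4 ≈ -1.7500)
m(J, 9)*w(L(8)) = 9*(2*8)² = 9*16² = 9*256 = 2304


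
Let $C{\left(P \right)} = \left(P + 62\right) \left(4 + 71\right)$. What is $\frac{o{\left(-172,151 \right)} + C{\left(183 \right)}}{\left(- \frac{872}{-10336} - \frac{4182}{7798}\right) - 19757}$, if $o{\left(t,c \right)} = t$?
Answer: $- \frac{91697758124}{99528322137} \approx -0.92132$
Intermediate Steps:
$C{\left(P \right)} = 4650 + 75 P$ ($C{\left(P \right)} = \left(62 + P\right) 75 = 4650 + 75 P$)
$\frac{o{\left(-172,151 \right)} + C{\left(183 \right)}}{\left(- \frac{872}{-10336} - \frac{4182}{7798}\right) - 19757} = \frac{-172 + \left(4650 + 75 \cdot 183\right)}{\left(- \frac{872}{-10336} - \frac{4182}{7798}\right) - 19757} = \frac{-172 + \left(4650 + 13725\right)}{\left(\left(-872\right) \left(- \frac{1}{10336}\right) - \frac{2091}{3899}\right) - 19757} = \frac{-172 + 18375}{\left(\frac{109}{1292} - \frac{2091}{3899}\right) - 19757} = \frac{18203}{- \frac{2276581}{5037508} - 19757} = \frac{18203}{- \frac{99528322137}{5037508}} = 18203 \left(- \frac{5037508}{99528322137}\right) = - \frac{91697758124}{99528322137}$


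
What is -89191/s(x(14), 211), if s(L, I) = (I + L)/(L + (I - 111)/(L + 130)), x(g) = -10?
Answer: 4905505/1206 ≈ 4067.6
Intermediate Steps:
s(L, I) = (I + L)/(L + (-111 + I)/(130 + L))
-89191/s(x(14), 211) = -89191*(-111 + 211 + (-10)**2 + 130*(-10))/((-10)**2 + 130*211 + 130*(-10) + 211*(-10)) = -89191*(-111 + 211 + 100 - 1300)/(100 + 27430 - 1300 - 2110) = -89191/(24120/(-1100)) = -89191/((-1/1100*24120)) = -89191/(-1206/55) = -89191*(-55/1206) = 4905505/1206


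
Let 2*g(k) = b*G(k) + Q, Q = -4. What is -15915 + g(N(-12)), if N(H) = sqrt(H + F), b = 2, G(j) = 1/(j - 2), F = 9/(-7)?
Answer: -1925971/121 - I*sqrt(651)/121 ≈ -15917.0 - 0.21087*I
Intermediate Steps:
F = -9/7 (F = 9*(-1/7) = -9/7 ≈ -1.2857)
G(j) = 1/(-2 + j)
N(H) = sqrt(-9/7 + H) (N(H) = sqrt(H - 9/7) = sqrt(-9/7 + H))
g(k) = -2 + 1/(-2 + k) (g(k) = (2/(-2 + k) - 4)/2 = (-4 + 2/(-2 + k))/2 = -2 + 1/(-2 + k))
-15915 + g(N(-12)) = -15915 + (5 - 2*sqrt(-63 + 49*(-12))/7)/(-2 + sqrt(-63 + 49*(-12))/7) = -15915 + (5 - 2*sqrt(-63 - 588)/7)/(-2 + sqrt(-63 - 588)/7) = -15915 + (5 - 2*sqrt(-651)/7)/(-2 + sqrt(-651)/7) = -15915 + (5 - 2*I*sqrt(651)/7)/(-2 + (I*sqrt(651))/7) = -15915 + (5 - 2*I*sqrt(651)/7)/(-2 + I*sqrt(651)/7)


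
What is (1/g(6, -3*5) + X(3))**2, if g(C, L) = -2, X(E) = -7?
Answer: 225/4 ≈ 56.250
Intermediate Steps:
(1/g(6, -3*5) + X(3))**2 = (1/(-2) - 7)**2 = (-1/2 - 7)**2 = (-15/2)**2 = 225/4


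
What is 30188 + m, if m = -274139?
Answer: -243951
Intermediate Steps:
30188 + m = 30188 - 274139 = -243951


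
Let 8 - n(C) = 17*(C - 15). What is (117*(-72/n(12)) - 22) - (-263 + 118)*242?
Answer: 2060588/59 ≈ 34925.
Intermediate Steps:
n(C) = 263 - 17*C (n(C) = 8 - 17*(C - 15) = 8 - 17*(-15 + C) = 8 - (-255 + 17*C) = 8 + (255 - 17*C) = 263 - 17*C)
(117*(-72/n(12)) - 22) - (-263 + 118)*242 = (117*(-72/(263 - 17*12)) - 22) - (-263 + 118)*242 = (117*(-72/(263 - 204)) - 22) - (-145)*242 = (117*(-72/59) - 22) - 1*(-35090) = (117*(-72*1/59) - 22) + 35090 = (117*(-72/59) - 22) + 35090 = (-8424/59 - 22) + 35090 = -9722/59 + 35090 = 2060588/59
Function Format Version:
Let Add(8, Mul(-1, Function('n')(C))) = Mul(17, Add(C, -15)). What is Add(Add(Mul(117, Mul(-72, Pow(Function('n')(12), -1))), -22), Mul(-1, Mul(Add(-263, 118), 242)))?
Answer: Rational(2060588, 59) ≈ 34925.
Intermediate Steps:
Function('n')(C) = Add(263, Mul(-17, C)) (Function('n')(C) = Add(8, Mul(-1, Mul(17, Add(C, -15)))) = Add(8, Mul(-1, Mul(17, Add(-15, C)))) = Add(8, Mul(-1, Add(-255, Mul(17, C)))) = Add(8, Add(255, Mul(-17, C))) = Add(263, Mul(-17, C)))
Add(Add(Mul(117, Mul(-72, Pow(Function('n')(12), -1))), -22), Mul(-1, Mul(Add(-263, 118), 242))) = Add(Add(Mul(117, Mul(-72, Pow(Add(263, Mul(-17, 12)), -1))), -22), Mul(-1, Mul(Add(-263, 118), 242))) = Add(Add(Mul(117, Mul(-72, Pow(Add(263, -204), -1))), -22), Mul(-1, Mul(-145, 242))) = Add(Add(Mul(117, Mul(-72, Pow(59, -1))), -22), Mul(-1, -35090)) = Add(Add(Mul(117, Mul(-72, Rational(1, 59))), -22), 35090) = Add(Add(Mul(117, Rational(-72, 59)), -22), 35090) = Add(Add(Rational(-8424, 59), -22), 35090) = Add(Rational(-9722, 59), 35090) = Rational(2060588, 59)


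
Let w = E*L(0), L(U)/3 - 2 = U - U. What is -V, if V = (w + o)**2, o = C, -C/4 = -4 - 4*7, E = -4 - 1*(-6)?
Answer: -19600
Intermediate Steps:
L(U) = 6 (L(U) = 6 + 3*(U - U) = 6 + 3*0 = 6 + 0 = 6)
E = 2 (E = -4 + 6 = 2)
C = 128 (C = -4*(-4 - 4*7) = -4*(-4 - 28) = -4*(-32) = 128)
o = 128
w = 12 (w = 2*6 = 12)
V = 19600 (V = (12 + 128)**2 = 140**2 = 19600)
-V = -1*19600 = -19600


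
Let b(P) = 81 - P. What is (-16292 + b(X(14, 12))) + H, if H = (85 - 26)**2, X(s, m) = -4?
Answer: -12726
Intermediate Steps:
H = 3481 (H = 59**2 = 3481)
(-16292 + b(X(14, 12))) + H = (-16292 + (81 - 1*(-4))) + 3481 = (-16292 + (81 + 4)) + 3481 = (-16292 + 85) + 3481 = -16207 + 3481 = -12726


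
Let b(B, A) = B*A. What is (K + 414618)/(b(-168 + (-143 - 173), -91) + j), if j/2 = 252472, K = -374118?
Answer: 3375/45749 ≈ 0.073772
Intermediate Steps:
j = 504944 (j = 2*252472 = 504944)
b(B, A) = A*B
(K + 414618)/(b(-168 + (-143 - 173), -91) + j) = (-374118 + 414618)/(-91*(-168 + (-143 - 173)) + 504944) = 40500/(-91*(-168 - 316) + 504944) = 40500/(-91*(-484) + 504944) = 40500/(44044 + 504944) = 40500/548988 = 40500*(1/548988) = 3375/45749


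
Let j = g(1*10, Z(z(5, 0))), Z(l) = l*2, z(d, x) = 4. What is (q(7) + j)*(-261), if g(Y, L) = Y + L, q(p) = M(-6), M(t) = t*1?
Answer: -3132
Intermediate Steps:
Z(l) = 2*l
M(t) = t
q(p) = -6
g(Y, L) = L + Y
j = 18 (j = 2*4 + 1*10 = 8 + 10 = 18)
(q(7) + j)*(-261) = (-6 + 18)*(-261) = 12*(-261) = -3132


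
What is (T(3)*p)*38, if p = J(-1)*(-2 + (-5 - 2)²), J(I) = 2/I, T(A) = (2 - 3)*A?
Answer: 10716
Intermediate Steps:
T(A) = -A
p = -94 (p = (2/(-1))*(-2 + (-5 - 2)²) = (2*(-1))*(-2 + (-7)²) = -2*(-2 + 49) = -2*47 = -94)
(T(3)*p)*38 = (-1*3*(-94))*38 = -3*(-94)*38 = 282*38 = 10716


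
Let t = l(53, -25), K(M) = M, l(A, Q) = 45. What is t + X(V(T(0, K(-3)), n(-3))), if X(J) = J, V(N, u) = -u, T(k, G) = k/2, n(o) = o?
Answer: 48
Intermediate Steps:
t = 45
T(k, G) = k/2 (T(k, G) = k*(½) = k/2)
t + X(V(T(0, K(-3)), n(-3))) = 45 - 1*(-3) = 45 + 3 = 48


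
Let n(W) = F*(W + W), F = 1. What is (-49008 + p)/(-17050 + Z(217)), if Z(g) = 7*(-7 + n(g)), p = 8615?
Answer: 40393/14061 ≈ 2.8727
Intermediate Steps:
n(W) = 2*W (n(W) = 1*(W + W) = 1*(2*W) = 2*W)
Z(g) = -49 + 14*g (Z(g) = 7*(-7 + 2*g) = -49 + 14*g)
(-49008 + p)/(-17050 + Z(217)) = (-49008 + 8615)/(-17050 + (-49 + 14*217)) = -40393/(-17050 + (-49 + 3038)) = -40393/(-17050 + 2989) = -40393/(-14061) = -40393*(-1/14061) = 40393/14061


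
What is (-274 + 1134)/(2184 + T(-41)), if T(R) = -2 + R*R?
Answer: 860/3863 ≈ 0.22262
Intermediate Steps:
T(R) = -2 + R**2
(-274 + 1134)/(2184 + T(-41)) = (-274 + 1134)/(2184 + (-2 + (-41)**2)) = 860/(2184 + (-2 + 1681)) = 860/(2184 + 1679) = 860/3863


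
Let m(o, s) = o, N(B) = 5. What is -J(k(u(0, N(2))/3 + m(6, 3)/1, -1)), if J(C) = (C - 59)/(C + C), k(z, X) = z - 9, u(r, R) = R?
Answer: -181/8 ≈ -22.625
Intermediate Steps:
k(z, X) = -9 + z
J(C) = (-59 + C)/(2*C) (J(C) = (-59 + C)/((2*C)) = (-59 + C)*(1/(2*C)) = (-59 + C)/(2*C))
-J(k(u(0, N(2))/3 + m(6, 3)/1, -1)) = -(-59 + (-9 + (5/3 + 6/1)))/(2*(-9 + (5/3 + 6/1))) = -(-59 + (-9 + (5*(⅓) + 6*1)))/(2*(-9 + (5*(⅓) + 6*1))) = -(-59 + (-9 + (5/3 + 6)))/(2*(-9 + (5/3 + 6))) = -(-59 + (-9 + 23/3))/(2*(-9 + 23/3)) = -(-59 - 4/3)/(2*(-4/3)) = -(-3)*(-181)/(2*4*3) = -1*181/8 = -181/8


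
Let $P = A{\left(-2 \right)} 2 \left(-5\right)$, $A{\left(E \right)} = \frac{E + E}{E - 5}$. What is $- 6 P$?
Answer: $\frac{240}{7} \approx 34.286$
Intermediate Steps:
$A{\left(E \right)} = \frac{2 E}{-5 + E}$
$P = - \frac{40}{7}$ ($P = 2 \left(-2\right) \frac{1}{-5 - 2} \cdot 2 \left(-5\right) = 2 \left(-2\right) \frac{1}{-7} \cdot 2 \left(-5\right) = 2 \left(-2\right) \left(- \frac{1}{7}\right) 2 \left(-5\right) = \frac{4}{7} \cdot 2 \left(-5\right) = \frac{8}{7} \left(-5\right) = - \frac{40}{7} \approx -5.7143$)
$- 6 P = \left(-6\right) \left(- \frac{40}{7}\right) = \frac{240}{7}$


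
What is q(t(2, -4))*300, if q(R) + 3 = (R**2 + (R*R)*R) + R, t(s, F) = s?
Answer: 3300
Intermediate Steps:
q(R) = -3 + R + R**2 + R**3 (q(R) = -3 + ((R**2 + (R*R)*R) + R) = -3 + ((R**2 + R**2*R) + R) = -3 + ((R**2 + R**3) + R) = -3 + (R + R**2 + R**3) = -3 + R + R**2 + R**3)
q(t(2, -4))*300 = (-3 + 2 + 2**2 + 2**3)*300 = (-3 + 2 + 4 + 8)*300 = 11*300 = 3300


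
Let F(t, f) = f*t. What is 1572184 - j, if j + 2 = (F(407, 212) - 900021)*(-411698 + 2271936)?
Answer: 1513746061592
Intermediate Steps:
j = -1513744489408 (j = -2 + (212*407 - 900021)*(-411698 + 2271936) = -2 + (86284 - 900021)*1860238 = -2 - 813737*1860238 = -2 - 1513744489406 = -1513744489408)
1572184 - j = 1572184 - 1*(-1513744489408) = 1572184 + 1513744489408 = 1513746061592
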